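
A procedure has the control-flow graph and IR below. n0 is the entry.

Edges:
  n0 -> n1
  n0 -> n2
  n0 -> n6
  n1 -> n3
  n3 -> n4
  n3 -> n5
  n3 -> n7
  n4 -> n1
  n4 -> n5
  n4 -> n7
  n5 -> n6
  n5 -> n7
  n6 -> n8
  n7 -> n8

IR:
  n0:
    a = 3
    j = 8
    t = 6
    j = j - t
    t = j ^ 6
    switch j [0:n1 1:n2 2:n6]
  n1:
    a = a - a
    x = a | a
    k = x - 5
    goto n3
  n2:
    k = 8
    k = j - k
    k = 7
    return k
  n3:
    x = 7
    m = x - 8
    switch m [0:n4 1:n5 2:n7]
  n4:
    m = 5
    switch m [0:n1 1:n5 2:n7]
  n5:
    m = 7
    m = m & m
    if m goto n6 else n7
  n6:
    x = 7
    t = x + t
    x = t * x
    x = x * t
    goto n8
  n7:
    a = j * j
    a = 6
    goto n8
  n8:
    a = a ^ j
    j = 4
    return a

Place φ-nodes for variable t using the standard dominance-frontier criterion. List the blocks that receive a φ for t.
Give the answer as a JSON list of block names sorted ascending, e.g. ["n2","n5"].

idom tree: n1←n0 n2←n0 n3←n1 n4←n3 n5←n3 n6←n0 n7←n3 n8←n0
Join-block Dom:
  n1: preds {n0,n4}: {n0} ∩ {n0,n1,n3,n4} = {n0}; idom=n0
  n5: preds {n3,n4}: {n0,n1,n3} ∩ {n0,n1,n3,n4} = {n0,n1,n3}; idom=n3
  n6: preds {n0,n5}: {n0} ∩ {n0,n1,n3,n5} = {n0}; idom=n0
  n7: preds {n3,n4,n5}: {n0,n1,n3} ∩ {n0,n1,n3,n4} ∩ {n0,n1,n3,n5} = {n0,n1,n3}; idom=n3
  n8: preds {n6,n7}: {n0,n6} ∩ {n0,n1,n3,n7} = {n0}; idom=n0

Frontier:
  join n1 pred n0: · stop@n0
  join n1 pred n4: n4→n3→n1 stop@n0
  join n5 pred n3: · stop@n3
  join n5 pred n4: n4 stop@n3
  join n6 pred n0: · stop@n0
  join n6 pred n5: n5→n3→n1 stop@n0
  join n7 pred n3: · stop@n3
  join n7 pred n4: n4 stop@n3
  join n7 pred n5: n5 stop@n3
  join n8 pred n6: n6 stop@n0
  join n8 pred n7: n7→n3→n1 stop@n0
  n0: DF=∅
  n1: DF={n1,n6,n8}
  n2: DF=∅
  n3: DF={n1,n6,n8}
  n4: DF={n1,n5,n7}
  n5: DF={n6,n7}
  n6: DF={n8}
  n7: DF={n8}
  n8: DF=∅

φ for t: defs {n0,n6}
  DF⁺ = {n8}

Answer: ["n8"]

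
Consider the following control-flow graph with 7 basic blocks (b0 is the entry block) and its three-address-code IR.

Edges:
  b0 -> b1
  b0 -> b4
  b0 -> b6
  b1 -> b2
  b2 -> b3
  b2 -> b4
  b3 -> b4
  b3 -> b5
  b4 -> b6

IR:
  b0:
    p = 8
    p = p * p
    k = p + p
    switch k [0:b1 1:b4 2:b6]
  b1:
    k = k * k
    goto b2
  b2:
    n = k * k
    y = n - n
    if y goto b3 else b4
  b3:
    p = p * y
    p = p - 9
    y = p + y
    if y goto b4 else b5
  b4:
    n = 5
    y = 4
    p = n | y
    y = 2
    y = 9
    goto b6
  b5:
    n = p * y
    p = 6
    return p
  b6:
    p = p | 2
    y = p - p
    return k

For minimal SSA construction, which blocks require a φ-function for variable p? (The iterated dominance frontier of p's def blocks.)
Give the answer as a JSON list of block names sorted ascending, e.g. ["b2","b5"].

Answer: ["b4", "b6"]

Analysis:
idom tree: b1←b0 b2←b1 b3←b2 b4←b0 b5←b3 b6←b0
Dom at joins:
  b4: preds {b0,b2,b3}: {b0} ∩ {b0,b1,b2} ∩ {b0,b1,b2,b3} = {b0}; idom=b0
  b6: preds {b0,b4}: {b0} ∩ {b0,b4} = {b0}; idom=b0

DF derivation:
  join b4 pred b0: · stop@b0
  join b4 pred b2: b2→b1 stop@b0
  join b4 pred b3: b3→b2→b1 stop@b0
  join b6 pred b0: · stop@b0
  join b6 pred b4: b4 stop@b0
  b0: DF=∅
  b1: DF={b4}
  b2: DF={b4}
  b3: DF={b4}
  b4: DF={b6}
  b5: DF=∅
  b6: DF=∅

φ for p: defs {b0,b3,b4,b5,b6}
  DF⁺ = {b4,b6}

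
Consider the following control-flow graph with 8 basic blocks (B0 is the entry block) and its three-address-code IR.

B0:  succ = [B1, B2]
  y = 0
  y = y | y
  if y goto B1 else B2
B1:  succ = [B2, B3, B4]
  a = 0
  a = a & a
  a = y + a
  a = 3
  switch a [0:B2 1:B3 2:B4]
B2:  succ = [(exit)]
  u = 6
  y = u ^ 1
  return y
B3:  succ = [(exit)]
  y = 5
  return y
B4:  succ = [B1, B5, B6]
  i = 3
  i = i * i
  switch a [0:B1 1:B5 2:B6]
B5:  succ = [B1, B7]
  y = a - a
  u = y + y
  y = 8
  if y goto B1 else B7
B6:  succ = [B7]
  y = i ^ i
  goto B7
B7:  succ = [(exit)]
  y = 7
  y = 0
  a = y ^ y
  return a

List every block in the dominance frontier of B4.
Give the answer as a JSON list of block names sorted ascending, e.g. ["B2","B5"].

Answer: ["B1"]

Working:
idom tree: B1←B0 B2←B0 B3←B1 B4←B1 B5←B4 B6←B4 B7←B4
Join-block Dom:
  B1: preds {B0,B4,B5}: {B0} ∩ {B0,B1,B4} ∩ {B0,B1,B4,B5} = {B0}; idom=B0
  B2: preds {B0,B1}: {B0} ∩ {B0,B1} = {B0}; idom=B0
  B7: preds {B5,B6}: {B0,B1,B4,B5} ∩ {B0,B1,B4,B6} = {B0,B1,B4}; idom=B4

DF derivation:
  B1←B0: walk · to B0
  B1←B4: walk B4→B1 to B0
  B1←B5: walk B5→B4→B1 to B0
  B2←B0: walk · to B0
  B2←B1: walk B1 to B0
  B7←B5: walk B5 to B4
  B7←B6: walk B6 to B4
  B0 → ∅
  B1 → {B1,B2}
  B2 → ∅
  B3 → ∅
  B4 → {B1}
  B5 → {B1,B7}
  B6 → {B7}
  B7 → ∅

DF(B4) = ["B1"]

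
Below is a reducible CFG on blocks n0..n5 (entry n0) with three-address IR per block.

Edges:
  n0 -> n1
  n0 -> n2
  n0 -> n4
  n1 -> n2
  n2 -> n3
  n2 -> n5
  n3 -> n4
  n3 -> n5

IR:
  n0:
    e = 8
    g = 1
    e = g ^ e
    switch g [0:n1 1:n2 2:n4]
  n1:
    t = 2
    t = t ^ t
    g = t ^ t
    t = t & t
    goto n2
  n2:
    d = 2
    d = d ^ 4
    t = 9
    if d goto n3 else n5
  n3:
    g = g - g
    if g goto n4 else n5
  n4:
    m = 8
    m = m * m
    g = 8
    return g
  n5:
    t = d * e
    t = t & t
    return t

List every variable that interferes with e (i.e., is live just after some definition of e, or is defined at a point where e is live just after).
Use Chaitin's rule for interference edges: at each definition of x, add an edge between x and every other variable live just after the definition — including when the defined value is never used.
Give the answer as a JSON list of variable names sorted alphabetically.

Answer: ["d", "g", "t"]

Working:
Per-block:
  n0: {e,g} / ∅
  n1: {g,t} / ∅
  n2: {d,t} / ∅
  n3: {g} / {g}
  n4: {g,m} / ∅
  n5: {t} / {d,e}

Live sets:
  live n0: ∅→{e,g}
  live n1: {e}→{e,g}
  live n2: {e,g}→{d,e,g}
  live n3: {d,e,g}→{d,e}
  live n4: ∅→∅
  live n5: {d,e}→∅

Interference:
  d↔{e,g,t}
  e↔{d,g,t}
  g↔{d,e,t}
  m↔∅
  t↔{d,e,g}

N(e) = ["d", "g", "t"]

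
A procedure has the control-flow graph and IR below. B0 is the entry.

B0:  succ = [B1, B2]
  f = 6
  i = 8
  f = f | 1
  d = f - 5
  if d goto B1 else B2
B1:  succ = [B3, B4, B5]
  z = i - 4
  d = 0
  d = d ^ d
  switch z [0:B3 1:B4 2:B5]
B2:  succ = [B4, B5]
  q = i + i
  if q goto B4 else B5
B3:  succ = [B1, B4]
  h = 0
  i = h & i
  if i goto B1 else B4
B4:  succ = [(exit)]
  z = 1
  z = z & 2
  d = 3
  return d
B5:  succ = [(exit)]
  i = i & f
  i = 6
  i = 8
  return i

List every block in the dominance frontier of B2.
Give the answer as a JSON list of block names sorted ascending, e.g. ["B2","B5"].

Answer: ["B4", "B5"]

Working:
idom tree: B1←B0 B2←B0 B3←B1 B4←B0 B5←B0
Dom∩ at merges:
  B1: preds {B0,B3}: {B0} ∩ {B0,B1,B3} = {B0}; idom=B0
  B4: preds {B1,B2,B3}: {B0,B1} ∩ {B0,B2} ∩ {B0,B1,B3} = {B0}; idom=B0
  B5: preds {B1,B2}: {B0,B1} ∩ {B0,B2} = {B0}; idom=B0

DF walk-up:
  join B1 pred B0: · stop@B0
  join B1 pred B3: B3→B1 stop@B0
  join B4 pred B1: B1 stop@B0
  join B4 pred B2: B2 stop@B0
  join B4 pred B3: B3→B1 stop@B0
  join B5 pred B1: B1 stop@B0
  join B5 pred B2: B2 stop@B0
  B0: DF=∅
  B1: DF={B1,B4,B5}
  B2: DF={B4,B5}
  B3: DF={B1,B4}
  B4: DF=∅
  B5: DF=∅

DF(B2) = ["B4", "B5"]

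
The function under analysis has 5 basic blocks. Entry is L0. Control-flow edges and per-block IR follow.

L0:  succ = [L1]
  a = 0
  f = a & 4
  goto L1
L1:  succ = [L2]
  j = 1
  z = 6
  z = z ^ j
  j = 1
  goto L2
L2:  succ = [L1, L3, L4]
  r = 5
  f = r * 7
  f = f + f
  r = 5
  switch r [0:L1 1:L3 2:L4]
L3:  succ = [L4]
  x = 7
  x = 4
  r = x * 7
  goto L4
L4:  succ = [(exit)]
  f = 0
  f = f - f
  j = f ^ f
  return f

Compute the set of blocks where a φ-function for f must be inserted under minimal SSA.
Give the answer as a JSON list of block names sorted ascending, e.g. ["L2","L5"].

idom tree: L1←L0 L2←L1 L3←L2 L4←L2
Dom at joins:
  L1: preds {L0,L2}: {L0} ∩ {L0,L1,L2} = {L0}; idom=L0
  L4: preds {L2,L3}: {L0,L1,L2} ∩ {L0,L1,L2,L3} = {L0,L1,L2}; idom=L2

DF walk-up:
  L1←L0: walk · to L0
  L1←L2: walk L2→L1 to L0
  L4←L2: walk · to L2
  L4←L3: walk L3 to L2
  L0: DF=∅
  L1: DF={L1}
  L2: DF={L1}
  L3: DF={L4}
  L4: DF=∅

φ for f: defs {L0,L2,L4}
  DF⁺ = {L1}

Answer: ["L1"]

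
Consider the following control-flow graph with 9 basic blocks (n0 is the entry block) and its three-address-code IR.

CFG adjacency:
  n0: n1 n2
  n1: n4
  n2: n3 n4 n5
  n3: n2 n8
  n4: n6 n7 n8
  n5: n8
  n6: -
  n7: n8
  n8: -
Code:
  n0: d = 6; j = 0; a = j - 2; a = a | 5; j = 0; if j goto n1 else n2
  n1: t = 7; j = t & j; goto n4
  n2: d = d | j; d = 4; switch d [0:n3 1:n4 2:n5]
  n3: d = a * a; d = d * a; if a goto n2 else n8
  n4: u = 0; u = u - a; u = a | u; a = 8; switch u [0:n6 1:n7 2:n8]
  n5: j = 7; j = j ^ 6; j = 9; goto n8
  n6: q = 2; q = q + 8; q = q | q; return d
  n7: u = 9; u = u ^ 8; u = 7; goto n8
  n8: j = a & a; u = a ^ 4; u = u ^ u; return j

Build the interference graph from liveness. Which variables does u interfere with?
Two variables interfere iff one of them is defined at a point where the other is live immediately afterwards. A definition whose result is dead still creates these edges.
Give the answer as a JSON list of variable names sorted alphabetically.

Answer: ["a", "d", "j"]

Analysis:
Per-block:
  n0: def={a,d,j} ue=∅
  n1: def={j,t} ue={j}
  n2: def={d} ue={d,j}
  n3: def={d} ue={a}
  n4: def={a,u} ue={a}
  n5: def={j} ue=∅
  n6: def={q} ue={d}
  n7: def={u} ue=∅
  n8: def={j,u} ue={a}

Backward fixpoint:
  n0: in=∅ out={a,d,j}
  n1: in={a,d,j} out={a,d}
  n2: in={a,d,j} out={a,d,j}
  n3: in={a,j} out={a,d,j}
  n4: in={a,d} out={a,d}
  n5: in={a} out={a}
  n6: in={d} out=∅
  n7: in={a} out={a}
  n8: in={a} out=∅

Interference:
  a↔{d,j,t,u}
  d↔{a,j,q,t,u}
  j↔{a,d,t,u}
  q↔{d}
  t↔{a,d,j}
  u↔{a,d,j}

N(u) = ["a", "d", "j"]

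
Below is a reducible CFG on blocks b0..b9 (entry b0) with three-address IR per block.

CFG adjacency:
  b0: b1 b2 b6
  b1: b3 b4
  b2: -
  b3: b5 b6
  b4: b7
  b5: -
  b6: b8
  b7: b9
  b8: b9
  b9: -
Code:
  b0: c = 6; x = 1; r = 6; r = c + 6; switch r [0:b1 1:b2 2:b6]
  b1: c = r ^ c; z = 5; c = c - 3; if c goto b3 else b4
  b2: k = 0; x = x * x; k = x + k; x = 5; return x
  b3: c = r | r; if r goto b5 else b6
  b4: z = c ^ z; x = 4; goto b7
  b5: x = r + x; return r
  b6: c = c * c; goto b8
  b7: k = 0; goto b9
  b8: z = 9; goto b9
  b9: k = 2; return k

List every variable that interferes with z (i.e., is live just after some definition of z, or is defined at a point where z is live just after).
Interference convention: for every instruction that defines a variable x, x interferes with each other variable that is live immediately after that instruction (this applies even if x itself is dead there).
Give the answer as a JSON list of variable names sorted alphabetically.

Answer: ["c", "r", "x"]

Working:
def/use:
  b0: def={c,r,x} ue=∅
  b1: def={c,z} ue={c,r}
  b2: def={k,x} ue={x}
  b3: def={c} ue={r}
  b4: def={x,z} ue={c,z}
  b5: def={x} ue={r,x}
  b6: def={c} ue={c}
  b7: def={k} ue=∅
  b8: def={z} ue=∅
  b9: def={k} ue=∅

Liveness:
  b0 li=∅ lo={c,r,x}
  b1 li={c,r,x} lo={c,r,x,z}
  b2 li={x} lo=∅
  b3 li={r,x} lo={c,r,x}
  b4 li={c,z} lo=∅
  b5 li={r,x} lo=∅
  b6 li={c} lo=∅
  b7 li=∅ lo=∅
  b8 li=∅ lo=∅
  b9 li=∅ lo=∅

Interference:
  c↔{r,x,z}
  k↔{x}
  r↔{c,x,z}
  x↔{c,k,r,z}
  z↔{c,r,x}

N(z) = ["c", "r", "x"]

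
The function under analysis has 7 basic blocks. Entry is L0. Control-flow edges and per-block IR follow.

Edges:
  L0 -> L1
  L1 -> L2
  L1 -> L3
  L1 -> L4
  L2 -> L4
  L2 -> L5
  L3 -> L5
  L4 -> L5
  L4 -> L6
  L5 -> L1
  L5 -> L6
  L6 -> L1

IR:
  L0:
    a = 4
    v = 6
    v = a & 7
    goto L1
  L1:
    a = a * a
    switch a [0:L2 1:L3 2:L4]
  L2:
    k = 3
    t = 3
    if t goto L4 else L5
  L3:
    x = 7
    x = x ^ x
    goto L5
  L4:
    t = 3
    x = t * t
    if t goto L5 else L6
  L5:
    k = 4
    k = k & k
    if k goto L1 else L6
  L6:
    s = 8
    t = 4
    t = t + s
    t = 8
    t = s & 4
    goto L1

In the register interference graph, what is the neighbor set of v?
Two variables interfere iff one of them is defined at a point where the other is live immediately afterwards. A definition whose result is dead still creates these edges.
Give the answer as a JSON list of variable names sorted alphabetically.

Per-block:
  L0 def {a,v} use ∅
  L1 def {a} use {a}
  L2 def {k,t} use ∅
  L3 def {x} use ∅
  L4 def {t,x} use ∅
  L5 def {k} use ∅
  L6 def {s,t} use ∅

Backward fixpoint:
  L0: in=∅ out={a}
  L1: in={a} out={a}
  L2: in={a} out={a}
  L3: in={a} out={a}
  L4: in={a} out={a}
  L5: in={a} out={a}
  L6: in={a} out={a}

Interfere edges:
  a — {k,s,t,v,x}
  k — {a}
  s — {a,t}
  t — {a,s,x}
  v — {a}
  x — {a,t}

N(v) = ["a"]

Answer: ["a"]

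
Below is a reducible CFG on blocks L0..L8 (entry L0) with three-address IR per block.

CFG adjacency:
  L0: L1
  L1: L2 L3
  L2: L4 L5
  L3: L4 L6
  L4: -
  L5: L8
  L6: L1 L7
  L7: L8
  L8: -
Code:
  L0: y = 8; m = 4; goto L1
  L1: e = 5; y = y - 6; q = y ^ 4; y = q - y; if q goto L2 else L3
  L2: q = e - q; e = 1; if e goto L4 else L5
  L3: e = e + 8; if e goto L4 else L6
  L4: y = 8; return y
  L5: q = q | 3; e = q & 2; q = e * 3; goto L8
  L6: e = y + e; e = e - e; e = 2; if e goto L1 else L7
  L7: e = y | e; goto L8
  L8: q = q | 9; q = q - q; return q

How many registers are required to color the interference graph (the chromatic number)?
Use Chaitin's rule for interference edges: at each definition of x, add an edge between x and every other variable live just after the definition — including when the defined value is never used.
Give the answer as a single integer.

def/use:
  L0: def={m,y} ue=∅
  L1: def={e,q,y} ue={y}
  L2: def={e,q} ue={e,q}
  L3: def={e} ue={e}
  L4: def={y} ue=∅
  L5: def={e,q} ue={q}
  L6: def={e} ue={e,y}
  L7: def={e} ue={e,y}
  L8: def={q} ue={q}

Backward fixpoint:
  L0 li=∅ lo={y}
  L1 li={y} lo={e,q,y}
  L2 li={e,q} lo={q}
  L3 li={e,q,y} lo={e,q,y}
  L4 li=∅ lo=∅
  L5 li={q} lo={q}
  L6 li={e,q,y} lo={e,q,y}
  L7 li={e,q,y} lo={q}
  L8 li={q} lo=∅

Interference:
  e — {q,y}
  m — {y}
  q — {e,y}
  y — {e,m,q}

Chromatic number:
  lower bound: {e,q,y} mutually conflict ⇒ χ ≥ 3
  3-colouring: r0={y}  r1={e,m}  r2={q}
  χ = 3

Answer: 3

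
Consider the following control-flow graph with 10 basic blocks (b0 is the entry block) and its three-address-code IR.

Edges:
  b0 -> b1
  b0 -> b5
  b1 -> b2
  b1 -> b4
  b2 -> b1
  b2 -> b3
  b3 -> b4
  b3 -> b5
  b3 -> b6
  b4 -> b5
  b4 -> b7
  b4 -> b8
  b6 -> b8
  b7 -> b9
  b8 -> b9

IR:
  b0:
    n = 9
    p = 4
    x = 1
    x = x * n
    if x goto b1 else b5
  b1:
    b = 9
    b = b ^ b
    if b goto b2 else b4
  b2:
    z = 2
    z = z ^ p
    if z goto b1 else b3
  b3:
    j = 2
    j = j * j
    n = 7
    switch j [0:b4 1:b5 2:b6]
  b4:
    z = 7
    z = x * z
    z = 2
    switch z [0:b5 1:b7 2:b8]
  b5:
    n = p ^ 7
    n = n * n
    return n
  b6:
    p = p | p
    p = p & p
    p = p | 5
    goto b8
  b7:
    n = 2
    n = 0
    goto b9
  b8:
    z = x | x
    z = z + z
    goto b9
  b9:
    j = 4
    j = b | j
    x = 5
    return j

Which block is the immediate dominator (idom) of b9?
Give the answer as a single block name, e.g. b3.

Answer: b1

Analysis:
idom tree: b1←b0 b2←b1 b3←b2 b4←b1 b5←b0 b6←b3 b7←b4 b8←b1 b9←b1
Dom at joins:
  b1: preds {b0,b2}: {b0} ∩ {b0,b1,b2} = {b0}; idom=b0
  b4: preds {b1,b3}: {b0,b1} ∩ {b0,b1,b2,b3} = {b0,b1}; idom=b1
  b5: preds {b0,b3,b4}: {b0} ∩ {b0,b1,b2,b3} ∩ {b0,b1,b4} = {b0}; idom=b0
  b8: preds {b4,b6}: {b0,b1,b4} ∩ {b0,b1,b2,b3,b6} = {b0,b1}; idom=b1
  b9: preds {b7,b8}: {b0,b1,b4,b7} ∩ {b0,b1,b8} = {b0,b1}; idom=b1

idom(b9) = b1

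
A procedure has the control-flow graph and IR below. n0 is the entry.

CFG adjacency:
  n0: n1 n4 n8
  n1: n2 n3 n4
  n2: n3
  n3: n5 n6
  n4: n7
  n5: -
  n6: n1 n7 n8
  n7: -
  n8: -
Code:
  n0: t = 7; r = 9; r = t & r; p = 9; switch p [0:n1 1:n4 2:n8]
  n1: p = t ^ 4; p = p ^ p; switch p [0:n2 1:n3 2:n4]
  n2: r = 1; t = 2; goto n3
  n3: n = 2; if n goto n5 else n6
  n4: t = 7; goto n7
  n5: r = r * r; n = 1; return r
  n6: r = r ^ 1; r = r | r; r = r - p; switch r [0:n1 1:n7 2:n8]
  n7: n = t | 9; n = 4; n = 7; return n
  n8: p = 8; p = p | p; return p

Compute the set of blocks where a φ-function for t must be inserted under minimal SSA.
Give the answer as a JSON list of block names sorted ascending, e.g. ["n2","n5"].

Answer: ["n1", "n3", "n4", "n7", "n8"]

Analysis:
idom tree: n1←n0 n2←n1 n3←n1 n4←n0 n5←n3 n6←n3 n7←n0 n8←n0
Dom at joins:
  n1: preds {n0,n6}: {n0} ∩ {n0,n1,n3,n6} = {n0}; idom=n0
  n3: preds {n1,n2}: {n0,n1} ∩ {n0,n1,n2} = {n0,n1}; idom=n1
  n4: preds {n0,n1}: {n0} ∩ {n0,n1} = {n0}; idom=n0
  n7: preds {n4,n6}: {n0,n4} ∩ {n0,n1,n3,n6} = {n0}; idom=n0
  n8: preds {n0,n6}: {n0} ∩ {n0,n1,n3,n6} = {n0}; idom=n0

DF walk-up:
  join n1 pred n0: · stop@n0
  join n1 pred n6: n6→n3→n1 stop@n0
  join n3 pred n1: · stop@n1
  join n3 pred n2: n2 stop@n1
  join n4 pred n0: · stop@n0
  join n4 pred n1: n1 stop@n0
  join n7 pred n4: n4 stop@n0
  join n7 pred n6: n6→n3→n1 stop@n0
  join n8 pred n0: · stop@n0
  join n8 pred n6: n6→n3→n1 stop@n0
  n0: DF=∅
  n1: DF={n1,n4,n7,n8}
  n2: DF={n3}
  n3: DF={n1,n7,n8}
  n4: DF={n7}
  n5: DF=∅
  n6: DF={n1,n7,n8}
  n7: DF=∅
  n8: DF=∅

φ for t: defs {n0,n2,n4}
  DF⁺ = {n1,n3,n4,n7,n8}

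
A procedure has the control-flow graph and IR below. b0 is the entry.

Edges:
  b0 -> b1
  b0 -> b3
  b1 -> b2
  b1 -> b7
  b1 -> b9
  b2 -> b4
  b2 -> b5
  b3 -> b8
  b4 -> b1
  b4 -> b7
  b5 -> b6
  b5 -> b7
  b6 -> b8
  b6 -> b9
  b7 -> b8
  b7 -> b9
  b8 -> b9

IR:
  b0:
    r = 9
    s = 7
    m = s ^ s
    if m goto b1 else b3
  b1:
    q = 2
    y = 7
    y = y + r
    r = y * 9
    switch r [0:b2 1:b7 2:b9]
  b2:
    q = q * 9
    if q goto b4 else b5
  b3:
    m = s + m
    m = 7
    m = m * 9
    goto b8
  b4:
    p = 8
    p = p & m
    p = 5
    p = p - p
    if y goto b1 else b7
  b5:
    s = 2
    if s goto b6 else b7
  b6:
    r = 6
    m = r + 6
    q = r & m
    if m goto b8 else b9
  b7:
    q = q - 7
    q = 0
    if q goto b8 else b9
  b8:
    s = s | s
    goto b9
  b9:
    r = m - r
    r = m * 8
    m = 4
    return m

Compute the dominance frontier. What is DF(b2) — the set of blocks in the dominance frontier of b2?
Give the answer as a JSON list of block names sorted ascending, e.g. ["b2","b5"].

idom tree: b1←b0 b2←b1 b3←b0 b4←b2 b5←b2 b6←b5 b7←b1 b8←b0 b9←b0
Dom at joins:
  b1: preds {b0,b4}: {b0} ∩ {b0,b1,b2,b4} = {b0}; idom=b0
  b7: preds {b1,b4,b5}: {b0,b1} ∩ {b0,b1,b2,b4} ∩ {b0,b1,b2,b5} = {b0,b1}; idom=b1
  b8: preds {b3,b6,b7}: {b0,b3} ∩ {b0,b1,b2,b5,b6} ∩ {b0,b1,b7} = {b0}; idom=b0
  b9: preds {b1,b6,b7,b8}: {b0,b1} ∩ {b0,b1,b2,b5,b6} ∩ {b0,b1,b7} ∩ {b0,b8} = {b0}; idom=b0

DF derivation:
  join b1 pred b0: · stop@b0
  join b1 pred b4: b4→b2→b1 stop@b0
  join b7 pred b1: · stop@b1
  join b7 pred b4: b4→b2 stop@b1
  join b7 pred b5: b5→b2 stop@b1
  join b8 pred b3: b3 stop@b0
  join b8 pred b6: b6→b5→b2→b1 stop@b0
  join b8 pred b7: b7→b1 stop@b0
  join b9 pred b1: b1 stop@b0
  join b9 pred b6: b6→b5→b2→b1 stop@b0
  join b9 pred b7: b7→b1 stop@b0
  join b9 pred b8: b8 stop@b0
  b0 → ∅
  b1 → {b1,b8,b9}
  b2 → {b1,b7,b8,b9}
  b3 → {b8}
  b4 → {b1,b7}
  b5 → {b7,b8,b9}
  b6 → {b8,b9}
  b7 → {b8,b9}
  b8 → {b9}
  b9 → ∅

DF(b2) = ["b1", "b7", "b8", "b9"]

Answer: ["b1", "b7", "b8", "b9"]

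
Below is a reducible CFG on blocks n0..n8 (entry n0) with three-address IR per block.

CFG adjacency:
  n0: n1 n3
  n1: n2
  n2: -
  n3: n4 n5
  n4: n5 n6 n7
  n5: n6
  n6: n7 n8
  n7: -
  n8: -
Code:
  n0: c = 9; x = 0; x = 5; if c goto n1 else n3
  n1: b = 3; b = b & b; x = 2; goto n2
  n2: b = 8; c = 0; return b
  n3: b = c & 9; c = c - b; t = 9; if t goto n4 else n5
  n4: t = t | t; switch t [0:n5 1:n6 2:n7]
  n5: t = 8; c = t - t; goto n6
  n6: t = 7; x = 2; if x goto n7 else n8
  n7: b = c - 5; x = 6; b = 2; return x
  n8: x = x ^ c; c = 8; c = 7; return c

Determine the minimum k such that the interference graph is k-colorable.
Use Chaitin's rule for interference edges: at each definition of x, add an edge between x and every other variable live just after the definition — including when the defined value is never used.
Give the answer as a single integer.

Answer: 3

Analysis:
def/use:
  n0: def={c,x} ue=∅
  n1: def={b,x} ue=∅
  n2: def={b,c} ue=∅
  n3: def={b,c,t} ue={c}
  n4: def={t} ue={t}
  n5: def={c,t} ue=∅
  n6: def={t,x} ue=∅
  n7: def={b,x} ue={c}
  n8: def={c,x} ue={c,x}

Liveness:
  n0: in=∅ out={c}
  n1: in=∅ out=∅
  n2: in=∅ out=∅
  n3: in={c} out={c,t}
  n4: in={c,t} out={c}
  n5: in=∅ out={c}
  n6: in={c} out={c,x}
  n7: in={c} out=∅
  n8: in={c,x} out=∅

Conflict graph:
  b — {c,x}
  c — {b,t,x}
  t — {c}
  x — {b,c}

Registers:
  lower bound: {b,c,x} mutually conflict ⇒ χ ≥ 3
  assign b→c1 c→c0 t→c1 x→c2 — no edge inside a register ⇒ χ ≤ 3
  χ = 3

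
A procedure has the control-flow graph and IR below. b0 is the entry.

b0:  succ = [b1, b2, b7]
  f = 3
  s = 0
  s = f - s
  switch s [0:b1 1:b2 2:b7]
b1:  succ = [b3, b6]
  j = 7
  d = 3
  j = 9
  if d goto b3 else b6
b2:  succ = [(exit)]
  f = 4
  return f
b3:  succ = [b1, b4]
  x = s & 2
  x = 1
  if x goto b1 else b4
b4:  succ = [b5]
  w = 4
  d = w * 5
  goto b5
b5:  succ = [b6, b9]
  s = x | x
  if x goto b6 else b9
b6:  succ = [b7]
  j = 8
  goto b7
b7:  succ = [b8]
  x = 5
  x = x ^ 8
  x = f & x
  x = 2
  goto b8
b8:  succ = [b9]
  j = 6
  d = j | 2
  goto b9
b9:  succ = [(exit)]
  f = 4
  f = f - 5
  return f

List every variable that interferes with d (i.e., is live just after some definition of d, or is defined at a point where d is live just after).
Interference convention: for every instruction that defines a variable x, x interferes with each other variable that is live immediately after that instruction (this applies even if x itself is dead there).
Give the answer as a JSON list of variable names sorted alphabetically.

def/use:
  b0 def {f,s} use ∅
  b1 def {d,j} use ∅
  b2 def {f} use ∅
  b3 def {x} use {s}
  b4 def {d,w} use ∅
  b5 def {s} use {x}
  b6 def {j} use ∅
  b7 def {x} use {f}
  b8 def {d,j} use ∅
  b9 def {f} use ∅

Backward fixpoint:
  b0: in=∅ out={f,s}
  b1: in={f,s} out={f,s}
  b2: in=∅ out=∅
  b3: in={f,s} out={f,s,x}
  b4: in={f,x} out={f,x}
  b5: in={f,x} out={f}
  b6: in={f} out={f}
  b7: in={f} out=∅
  b8: in=∅ out=∅
  b9: in=∅ out=∅

Conflict graph:
  d↔{f,j,s,x}
  f↔{d,j,s,w,x}
  j↔{d,f,s}
  s↔{d,f,j,x}
  w↔{f,x}
  x↔{d,f,s,w}

N(d) = ["f", "j", "s", "x"]

Answer: ["f", "j", "s", "x"]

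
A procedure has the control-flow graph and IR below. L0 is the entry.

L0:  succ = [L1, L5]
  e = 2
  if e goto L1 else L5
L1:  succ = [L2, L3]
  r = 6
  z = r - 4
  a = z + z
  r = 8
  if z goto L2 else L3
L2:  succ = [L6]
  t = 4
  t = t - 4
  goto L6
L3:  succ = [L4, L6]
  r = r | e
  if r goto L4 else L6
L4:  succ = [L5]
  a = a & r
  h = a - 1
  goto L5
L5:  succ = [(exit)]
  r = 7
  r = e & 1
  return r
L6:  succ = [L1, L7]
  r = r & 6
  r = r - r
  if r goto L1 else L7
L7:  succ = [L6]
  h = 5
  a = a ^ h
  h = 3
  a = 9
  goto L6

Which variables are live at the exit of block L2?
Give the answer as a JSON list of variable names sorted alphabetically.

Per-block:
  L0: {e} / ∅
  L1: {a,r,z} / ∅
  L2: {t} / ∅
  L3: {r} / {e,r}
  L4: {a,h} / {a,r}
  L5: {r} / {e}
  L6: {r} / {r}
  L7: {a,h} / {a}

Liveness:
  L0 li=∅ lo={e}
  L1 li={e} lo={a,e,r}
  L2 li={a,e,r} lo={a,e,r}
  L3 li={a,e,r} lo={a,e,r}
  L4 li={a,e,r} lo={e}
  L5 li={e} lo=∅
  L6 li={a,e,r} lo={a,e,r}
  L7 li={a,e,r} lo={a,e,r}

live-out(L2) = ["a", "e", "r"]

Answer: ["a", "e", "r"]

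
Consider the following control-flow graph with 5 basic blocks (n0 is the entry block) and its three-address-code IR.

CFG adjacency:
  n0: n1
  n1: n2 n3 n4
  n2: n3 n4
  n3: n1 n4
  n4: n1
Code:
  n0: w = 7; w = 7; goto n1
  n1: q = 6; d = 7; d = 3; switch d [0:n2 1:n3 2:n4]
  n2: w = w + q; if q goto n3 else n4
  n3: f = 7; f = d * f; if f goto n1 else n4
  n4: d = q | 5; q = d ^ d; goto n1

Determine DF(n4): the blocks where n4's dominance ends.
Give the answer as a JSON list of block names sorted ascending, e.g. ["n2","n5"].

Answer: ["n1"]

Working:
idom tree: n1←n0 n2←n1 n3←n1 n4←n1
Dom at joins:
  n1: preds {n0,n3,n4}: {n0} ∩ {n0,n1,n3} ∩ {n0,n1,n4} = {n0}; idom=n0
  n3: preds {n1,n2}: {n0,n1} ∩ {n0,n1,n2} = {n0,n1}; idom=n1
  n4: preds {n1,n2,n3}: {n0,n1} ∩ {n0,n1,n2} ∩ {n0,n1,n3} = {n0,n1}; idom=n1

DF walk-up:
  join n1 pred n0: · stop@n0
  join n1 pred n3: n3→n1 stop@n0
  join n1 pred n4: n4→n1 stop@n0
  join n3 pred n1: · stop@n1
  join n3 pred n2: n2 stop@n1
  join n4 pred n1: · stop@n1
  join n4 pred n2: n2 stop@n1
  join n4 pred n3: n3 stop@n1
  DF(n0)=∅
  DF(n1)={n1}
  DF(n2)={n3,n4}
  DF(n3)={n1,n4}
  DF(n4)={n1}

DF(n4) = ["n1"]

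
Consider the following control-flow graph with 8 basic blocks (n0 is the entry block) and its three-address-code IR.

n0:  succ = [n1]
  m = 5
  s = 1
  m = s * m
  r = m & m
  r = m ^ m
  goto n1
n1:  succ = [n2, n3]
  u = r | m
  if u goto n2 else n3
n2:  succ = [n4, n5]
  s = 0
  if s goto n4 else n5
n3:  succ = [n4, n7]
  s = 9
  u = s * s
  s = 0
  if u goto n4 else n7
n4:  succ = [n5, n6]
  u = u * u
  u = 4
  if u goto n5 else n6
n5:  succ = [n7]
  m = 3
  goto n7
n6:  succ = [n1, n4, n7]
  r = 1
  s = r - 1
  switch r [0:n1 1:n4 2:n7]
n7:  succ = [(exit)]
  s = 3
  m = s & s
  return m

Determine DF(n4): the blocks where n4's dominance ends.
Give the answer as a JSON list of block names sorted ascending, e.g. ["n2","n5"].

idom tree: n1←n0 n2←n1 n3←n1 n4←n1 n5←n1 n6←n4 n7←n1
Join-block Dom:
  n1: preds {n0,n6}: {n0} ∩ {n0,n1,n4,n6} = {n0}; idom=n0
  n4: preds {n2,n3,n6}: {n0,n1,n2} ∩ {n0,n1,n3} ∩ {n0,n1,n4,n6} = {n0,n1}; idom=n1
  n5: preds {n2,n4}: {n0,n1,n2} ∩ {n0,n1,n4} = {n0,n1}; idom=n1
  n7: preds {n3,n5,n6}: {n0,n1,n3} ∩ {n0,n1,n5} ∩ {n0,n1,n4,n6} = {n0,n1}; idom=n1

Frontier:
  join n1 pred n0: · stop@n0
  join n1 pred n6: n6→n4→n1 stop@n0
  join n4 pred n2: n2 stop@n1
  join n4 pred n3: n3 stop@n1
  join n4 pred n6: n6→n4 stop@n1
  join n5 pred n2: n2 stop@n1
  join n5 pred n4: n4 stop@n1
  join n7 pred n3: n3 stop@n1
  join n7 pred n5: n5 stop@n1
  join n7 pred n6: n6→n4 stop@n1
  n0: DF=∅
  n1: DF={n1}
  n2: DF={n4,n5}
  n3: DF={n4,n7}
  n4: DF={n1,n4,n5,n7}
  n5: DF={n7}
  n6: DF={n1,n4,n7}
  n7: DF=∅

DF(n4) = ["n1", "n4", "n5", "n7"]

Answer: ["n1", "n4", "n5", "n7"]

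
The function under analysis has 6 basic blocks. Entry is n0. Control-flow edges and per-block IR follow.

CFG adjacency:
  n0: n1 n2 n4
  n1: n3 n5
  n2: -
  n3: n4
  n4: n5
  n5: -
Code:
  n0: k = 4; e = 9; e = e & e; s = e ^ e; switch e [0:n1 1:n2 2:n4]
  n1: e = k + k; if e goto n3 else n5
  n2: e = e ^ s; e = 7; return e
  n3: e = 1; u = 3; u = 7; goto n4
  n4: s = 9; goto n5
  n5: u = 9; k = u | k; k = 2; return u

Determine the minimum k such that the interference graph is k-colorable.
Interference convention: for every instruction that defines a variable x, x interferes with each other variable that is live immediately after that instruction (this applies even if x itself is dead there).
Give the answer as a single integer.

Answer: 3

Working:
Block summaries:
  n0 def {e,k,s} use ∅
  n1 def {e} use {k}
  n2 def {e} use {e,s}
  n3 def {e,u} use ∅
  n4 def {s} use ∅
  n5 def {k,u} use {k}

Liveness:
  live n0: ∅→{e,k,s}
  live n1: {k}→{k}
  live n2: {e,s}→∅
  live n3: {k}→{k}
  live n4: {k}→{k}
  live n5: {k}→∅

Interfere edges:
  e — {k,s}
  k — {e,s,u}
  s — {e,k}
  u — {k}

Colouring:
  clique {e,k,s} ⇒ need ≥ 3
  assign e→r1 k→r0 s→r2 u→r1 — no edge inside a register ⇒ χ ≤ 3
  χ = 3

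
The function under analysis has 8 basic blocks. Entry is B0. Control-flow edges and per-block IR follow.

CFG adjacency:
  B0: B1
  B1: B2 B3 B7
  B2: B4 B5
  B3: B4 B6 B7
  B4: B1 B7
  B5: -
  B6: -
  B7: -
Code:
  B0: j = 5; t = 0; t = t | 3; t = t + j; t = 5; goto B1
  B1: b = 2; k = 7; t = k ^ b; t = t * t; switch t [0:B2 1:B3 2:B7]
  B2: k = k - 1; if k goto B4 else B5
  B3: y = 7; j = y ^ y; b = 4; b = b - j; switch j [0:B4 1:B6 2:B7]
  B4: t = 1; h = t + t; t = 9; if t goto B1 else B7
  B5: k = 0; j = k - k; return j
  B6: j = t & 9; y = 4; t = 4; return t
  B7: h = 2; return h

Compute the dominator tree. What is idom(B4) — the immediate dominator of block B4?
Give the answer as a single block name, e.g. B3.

Answer: B1

Derivation:
idom tree: B1←B0 B2←B1 B3←B1 B4←B1 B5←B2 B6←B3 B7←B1
Dom at joins:
  B1: preds {B0,B4}: {B0} ∩ {B0,B1,B4} = {B0}; idom=B0
  B4: preds {B2,B3}: {B0,B1,B2} ∩ {B0,B1,B3} = {B0,B1}; idom=B1
  B7: preds {B1,B3,B4}: {B0,B1} ∩ {B0,B1,B3} ∩ {B0,B1,B4} = {B0,B1}; idom=B1

idom(B4) = B1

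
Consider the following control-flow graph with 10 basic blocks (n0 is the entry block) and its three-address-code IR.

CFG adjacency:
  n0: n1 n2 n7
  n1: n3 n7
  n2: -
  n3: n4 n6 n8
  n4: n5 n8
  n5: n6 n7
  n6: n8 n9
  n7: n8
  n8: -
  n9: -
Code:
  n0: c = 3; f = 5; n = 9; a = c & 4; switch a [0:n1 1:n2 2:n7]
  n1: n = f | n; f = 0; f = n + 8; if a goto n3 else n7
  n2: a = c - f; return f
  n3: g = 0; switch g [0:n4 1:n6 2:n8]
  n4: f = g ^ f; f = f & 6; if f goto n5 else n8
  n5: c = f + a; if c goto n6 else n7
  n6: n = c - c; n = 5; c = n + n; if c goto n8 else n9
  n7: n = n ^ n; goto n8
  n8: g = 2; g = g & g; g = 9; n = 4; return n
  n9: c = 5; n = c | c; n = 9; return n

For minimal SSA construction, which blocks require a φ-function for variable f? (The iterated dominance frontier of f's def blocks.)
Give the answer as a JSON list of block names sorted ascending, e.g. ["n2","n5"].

Answer: ["n6", "n7", "n8"]

Analysis:
idom tree: n1←n0 n2←n0 n3←n1 n4←n3 n5←n4 n6←n3 n7←n0 n8←n0 n9←n6
Dom at joins:
  n6: preds {n3,n5}: {n0,n1,n3} ∩ {n0,n1,n3,n4,n5} = {n0,n1,n3}; idom=n3
  n7: preds {n0,n1,n5}: {n0} ∩ {n0,n1} ∩ {n0,n1,n3,n4,n5} = {n0}; idom=n0
  n8: preds {n3,n4,n6,n7}: {n0,n1,n3} ∩ {n0,n1,n3,n4} ∩ {n0,n1,n3,n6} ∩ {n0,n7} = {n0}; idom=n0

DF derivation:
  join n6 pred n3: · stop@n3
  join n6 pred n5: n5→n4 stop@n3
  join n7 pred n0: · stop@n0
  join n7 pred n1: n1 stop@n0
  join n7 pred n5: n5→n4→n3→n1 stop@n0
  join n8 pred n3: n3→n1 stop@n0
  join n8 pred n4: n4→n3→n1 stop@n0
  join n8 pred n6: n6→n3→n1 stop@n0
  join n8 pred n7: n7 stop@n0
  n0 → ∅
  n1 → {n7,n8}
  n2 → ∅
  n3 → {n7,n8}
  n4 → {n6,n7,n8}
  n5 → {n6,n7}
  n6 → {n8}
  n7 → {n8}
  n8 → ∅
  n9 → ∅

φ for f: defs {n0,n1,n4}
  DF⁺ = {n6,n7,n8}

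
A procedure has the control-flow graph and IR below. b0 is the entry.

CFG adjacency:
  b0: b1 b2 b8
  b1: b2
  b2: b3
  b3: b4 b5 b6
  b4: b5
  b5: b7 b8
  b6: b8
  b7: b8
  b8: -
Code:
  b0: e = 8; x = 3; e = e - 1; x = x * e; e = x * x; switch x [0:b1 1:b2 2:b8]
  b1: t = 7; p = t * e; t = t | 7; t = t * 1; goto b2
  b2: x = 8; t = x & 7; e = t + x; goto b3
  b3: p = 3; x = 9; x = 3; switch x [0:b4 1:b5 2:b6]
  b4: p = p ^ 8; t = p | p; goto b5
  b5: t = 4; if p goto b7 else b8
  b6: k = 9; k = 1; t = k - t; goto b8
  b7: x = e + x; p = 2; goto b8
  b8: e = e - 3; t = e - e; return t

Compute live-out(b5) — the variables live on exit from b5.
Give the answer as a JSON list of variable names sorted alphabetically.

Answer: ["e", "x"]

Analysis:
Block summaries:
  b0: def={e,x} ue=∅
  b1: def={p,t} ue={e}
  b2: def={e,t,x} ue=∅
  b3: def={p,x} ue=∅
  b4: def={p,t} ue={p}
  b5: def={t} ue={p}
  b6: def={k,t} ue={t}
  b7: def={p,x} ue={e,x}
  b8: def={e,t} ue={e}

Liveness:
  live b0: ∅→{e}
  live b1: {e}→∅
  live b2: ∅→{e,t}
  live b3: {e,t}→{e,p,t,x}
  live b4: {e,p,x}→{e,p,x}
  live b5: {e,p,x}→{e,x}
  live b6: {e,t}→{e}
  live b7: {e,x}→{e}
  live b8: {e}→∅

live-out(b5) = ["e", "x"]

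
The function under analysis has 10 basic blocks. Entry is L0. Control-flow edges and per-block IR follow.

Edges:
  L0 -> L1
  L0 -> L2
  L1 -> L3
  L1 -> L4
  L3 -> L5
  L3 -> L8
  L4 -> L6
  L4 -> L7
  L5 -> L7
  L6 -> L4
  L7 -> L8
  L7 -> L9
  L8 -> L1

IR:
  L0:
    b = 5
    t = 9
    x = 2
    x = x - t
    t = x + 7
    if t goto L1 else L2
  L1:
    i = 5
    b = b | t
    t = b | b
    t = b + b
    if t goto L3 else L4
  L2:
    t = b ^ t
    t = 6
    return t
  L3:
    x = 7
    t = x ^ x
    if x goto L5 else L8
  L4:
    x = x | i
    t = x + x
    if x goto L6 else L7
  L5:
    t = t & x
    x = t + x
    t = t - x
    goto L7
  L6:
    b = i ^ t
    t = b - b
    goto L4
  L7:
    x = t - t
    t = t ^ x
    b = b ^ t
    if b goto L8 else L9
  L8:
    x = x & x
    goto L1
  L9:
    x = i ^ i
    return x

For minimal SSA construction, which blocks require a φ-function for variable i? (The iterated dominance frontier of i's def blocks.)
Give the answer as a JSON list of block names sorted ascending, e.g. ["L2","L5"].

Answer: ["L1"]

Analysis:
idom tree: L1←L0 L2←L0 L3←L1 L4←L1 L5←L3 L6←L4 L7←L1 L8←L1 L9←L7
Dom∩ at merges:
  L1: preds {L0,L8}: {L0} ∩ {L0,L1,L8} = {L0}; idom=L0
  L4: preds {L1,L6}: {L0,L1} ∩ {L0,L1,L4,L6} = {L0,L1}; idom=L1
  L7: preds {L4,L5}: {L0,L1,L4} ∩ {L0,L1,L3,L5} = {L0,L1}; idom=L1
  L8: preds {L3,L7}: {L0,L1,L3} ∩ {L0,L1,L7} = {L0,L1}; idom=L1

DF walk-up:
  L1←L0: walk · to L0
  L1←L8: walk L8→L1 to L0
  L4←L1: walk · to L1
  L4←L6: walk L6→L4 to L1
  L7←L4: walk L4 to L1
  L7←L5: walk L5→L3 to L1
  L8←L3: walk L3 to L1
  L8←L7: walk L7 to L1
  DF(L0)=∅
  DF(L1)={L1}
  DF(L2)=∅
  DF(L3)={L7,L8}
  DF(L4)={L4,L7}
  DF(L5)={L7}
  DF(L6)={L4}
  DF(L7)={L8}
  DF(L8)={L1}
  DF(L9)=∅

φ for i: defs {L1}
  DF⁺ = {L1}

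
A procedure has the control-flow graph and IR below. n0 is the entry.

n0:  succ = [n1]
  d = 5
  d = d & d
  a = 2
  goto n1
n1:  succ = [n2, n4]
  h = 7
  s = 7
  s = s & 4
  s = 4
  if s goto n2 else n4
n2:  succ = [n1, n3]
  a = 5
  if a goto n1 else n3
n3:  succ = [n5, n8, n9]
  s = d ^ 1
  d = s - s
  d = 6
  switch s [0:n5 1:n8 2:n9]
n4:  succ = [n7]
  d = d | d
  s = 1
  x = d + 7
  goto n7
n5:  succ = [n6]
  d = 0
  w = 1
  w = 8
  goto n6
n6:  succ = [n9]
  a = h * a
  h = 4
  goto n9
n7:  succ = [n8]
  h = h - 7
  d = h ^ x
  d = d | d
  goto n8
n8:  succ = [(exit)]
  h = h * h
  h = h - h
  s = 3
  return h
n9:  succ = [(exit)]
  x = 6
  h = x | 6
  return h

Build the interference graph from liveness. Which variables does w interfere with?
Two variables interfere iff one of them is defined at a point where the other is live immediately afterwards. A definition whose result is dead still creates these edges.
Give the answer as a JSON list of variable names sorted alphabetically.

Block summaries:
  n0 def {a,d} use ∅
  n1 def {h,s} use ∅
  n2 def {a} use ∅
  n3 def {d,s} use {d}
  n4 def {d,s,x} use {d}
  n5 def {d,w} use ∅
  n6 def {a,h} use {a,h}
  n7 def {d,h} use {h,x}
  n8 def {h,s} use {h}
  n9 def {h,x} use ∅

Liveness:
  live n0: ∅→{d}
  live n1: {d}→{d,h}
  live n2: {d,h}→{a,d,h}
  live n3: {a,d,h}→{a,h}
  live n4: {d,h}→{h,x}
  live n5: {a,h}→{a,h}
  live n6: {a,h}→∅
  live n7: {h,x}→{h}
  live n8: {h}→∅
  live n9: ∅→∅

Conflict graph:
  a↔{d,h,s,w}
  d↔{a,h,s}
  h↔{a,d,s,w,x}
  s↔{a,d,h}
  w↔{a,h}
  x↔{h}

N(w) = ["a", "h"]

Answer: ["a", "h"]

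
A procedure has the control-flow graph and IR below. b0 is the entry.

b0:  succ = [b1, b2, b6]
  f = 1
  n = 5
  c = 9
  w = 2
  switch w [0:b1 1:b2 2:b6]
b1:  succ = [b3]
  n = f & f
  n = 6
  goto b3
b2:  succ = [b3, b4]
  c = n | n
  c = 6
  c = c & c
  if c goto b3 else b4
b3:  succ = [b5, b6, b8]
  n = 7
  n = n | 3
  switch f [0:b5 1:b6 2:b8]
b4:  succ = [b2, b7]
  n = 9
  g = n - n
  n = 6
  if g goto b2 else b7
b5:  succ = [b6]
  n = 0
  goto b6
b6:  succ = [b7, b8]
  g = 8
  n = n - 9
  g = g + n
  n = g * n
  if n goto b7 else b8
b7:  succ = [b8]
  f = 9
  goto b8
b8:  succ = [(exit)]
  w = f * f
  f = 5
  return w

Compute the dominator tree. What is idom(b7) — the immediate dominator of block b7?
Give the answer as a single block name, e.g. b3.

idom tree: b1←b0 b2←b0 b3←b0 b4←b2 b5←b3 b6←b0 b7←b0 b8←b0
Dom at joins:
  b2: preds {b0,b4}: {b0} ∩ {b0,b2,b4} = {b0}; idom=b0
  b3: preds {b1,b2}: {b0,b1} ∩ {b0,b2} = {b0}; idom=b0
  b6: preds {b0,b3,b5}: {b0} ∩ {b0,b3} ∩ {b0,b3,b5} = {b0}; idom=b0
  b7: preds {b4,b6}: {b0,b2,b4} ∩ {b0,b6} = {b0}; idom=b0
  b8: preds {b3,b6,b7}: {b0,b3} ∩ {b0,b6} ∩ {b0,b7} = {b0}; idom=b0

idom(b7) = b0

Answer: b0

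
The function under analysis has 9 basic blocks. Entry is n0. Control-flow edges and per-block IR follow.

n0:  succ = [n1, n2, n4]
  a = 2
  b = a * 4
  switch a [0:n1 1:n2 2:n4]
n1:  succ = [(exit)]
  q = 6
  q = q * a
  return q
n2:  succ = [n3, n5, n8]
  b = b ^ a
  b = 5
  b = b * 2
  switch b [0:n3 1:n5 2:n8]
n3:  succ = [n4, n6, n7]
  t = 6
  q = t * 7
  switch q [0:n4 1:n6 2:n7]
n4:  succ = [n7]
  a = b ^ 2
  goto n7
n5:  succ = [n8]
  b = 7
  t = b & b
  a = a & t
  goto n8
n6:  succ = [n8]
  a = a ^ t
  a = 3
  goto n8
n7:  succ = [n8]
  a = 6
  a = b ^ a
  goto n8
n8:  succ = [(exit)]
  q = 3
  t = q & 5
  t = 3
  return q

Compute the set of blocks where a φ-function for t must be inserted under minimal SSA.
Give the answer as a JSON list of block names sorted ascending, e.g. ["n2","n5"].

Answer: ["n4", "n7", "n8"]

Analysis:
idom tree: n1←n0 n2←n0 n3←n2 n4←n0 n5←n2 n6←n3 n7←n0 n8←n0
Join-block Dom:
  n4: preds {n0,n3}: {n0} ∩ {n0,n2,n3} = {n0}; idom=n0
  n7: preds {n3,n4}: {n0,n2,n3} ∩ {n0,n4} = {n0}; idom=n0
  n8: preds {n2,n5,n6,n7}: {n0,n2} ∩ {n0,n2,n5} ∩ {n0,n2,n3,n6} ∩ {n0,n7} = {n0}; idom=n0

Frontier:
  n4←n0: walk · to n0
  n4←n3: walk n3→n2 to n0
  n7←n3: walk n3→n2 to n0
  n7←n4: walk n4 to n0
  n8←n2: walk n2 to n0
  n8←n5: walk n5→n2 to n0
  n8←n6: walk n6→n3→n2 to n0
  n8←n7: walk n7 to n0
  DF(n0)=∅
  DF(n1)=∅
  DF(n2)={n4,n7,n8}
  DF(n3)={n4,n7,n8}
  DF(n4)={n7}
  DF(n5)={n8}
  DF(n6)={n8}
  DF(n7)={n8}
  DF(n8)=∅

φ for t: defs {n3,n5,n8}
  DF⁺ = {n4,n7,n8}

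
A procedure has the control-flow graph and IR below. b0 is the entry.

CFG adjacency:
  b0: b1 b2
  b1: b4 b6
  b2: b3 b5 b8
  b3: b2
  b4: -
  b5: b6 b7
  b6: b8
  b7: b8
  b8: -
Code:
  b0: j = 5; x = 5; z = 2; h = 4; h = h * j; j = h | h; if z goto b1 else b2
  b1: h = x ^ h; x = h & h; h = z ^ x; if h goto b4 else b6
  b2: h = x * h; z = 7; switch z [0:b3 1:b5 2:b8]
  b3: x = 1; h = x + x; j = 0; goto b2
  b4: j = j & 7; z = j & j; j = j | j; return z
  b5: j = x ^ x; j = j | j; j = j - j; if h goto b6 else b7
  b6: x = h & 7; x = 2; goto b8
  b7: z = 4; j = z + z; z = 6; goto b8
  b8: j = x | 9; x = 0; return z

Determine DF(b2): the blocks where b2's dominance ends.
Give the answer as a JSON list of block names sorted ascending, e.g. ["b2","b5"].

idom tree: b1←b0 b2←b0 b3←b2 b4←b1 b5←b2 b6←b0 b7←b5 b8←b0
Dom at joins:
  b2: preds {b0,b3}: {b0} ∩ {b0,b2,b3} = {b0}; idom=b0
  b6: preds {b1,b5}: {b0,b1} ∩ {b0,b2,b5} = {b0}; idom=b0
  b8: preds {b2,b6,b7}: {b0,b2} ∩ {b0,b6} ∩ {b0,b2,b5,b7} = {b0}; idom=b0

DF walk-up:
  join b2 pred b0: · stop@b0
  join b2 pred b3: b3→b2 stop@b0
  join b6 pred b1: b1 stop@b0
  join b6 pred b5: b5→b2 stop@b0
  join b8 pred b2: b2 stop@b0
  join b8 pred b6: b6 stop@b0
  join b8 pred b7: b7→b5→b2 stop@b0
  b0 → ∅
  b1 → {b6}
  b2 → {b2,b6,b8}
  b3 → {b2}
  b4 → ∅
  b5 → {b6,b8}
  b6 → {b8}
  b7 → {b8}
  b8 → ∅

DF(b2) = ["b2", "b6", "b8"]

Answer: ["b2", "b6", "b8"]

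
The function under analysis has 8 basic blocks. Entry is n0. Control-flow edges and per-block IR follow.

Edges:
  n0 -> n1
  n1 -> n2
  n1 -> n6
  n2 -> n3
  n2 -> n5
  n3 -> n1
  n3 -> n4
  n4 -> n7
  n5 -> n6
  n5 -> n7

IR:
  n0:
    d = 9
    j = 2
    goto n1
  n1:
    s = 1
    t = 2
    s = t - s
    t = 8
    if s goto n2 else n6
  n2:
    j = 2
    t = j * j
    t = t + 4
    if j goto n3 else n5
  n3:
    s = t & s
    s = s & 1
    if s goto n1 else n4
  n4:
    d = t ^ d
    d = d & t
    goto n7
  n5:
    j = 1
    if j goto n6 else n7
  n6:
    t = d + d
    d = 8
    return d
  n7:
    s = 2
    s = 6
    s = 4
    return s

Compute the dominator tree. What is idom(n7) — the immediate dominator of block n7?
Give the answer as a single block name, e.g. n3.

idom tree: n1←n0 n2←n1 n3←n2 n4←n3 n5←n2 n6←n1 n7←n2
Join-block Dom:
  n1: preds {n0,n3}: {n0} ∩ {n0,n1,n2,n3} = {n0}; idom=n0
  n6: preds {n1,n5}: {n0,n1} ∩ {n0,n1,n2,n5} = {n0,n1}; idom=n1
  n7: preds {n4,n5}: {n0,n1,n2,n3,n4} ∩ {n0,n1,n2,n5} = {n0,n1,n2}; idom=n2

idom(n7) = n2

Answer: n2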